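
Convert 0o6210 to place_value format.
Convert 0o6210 (octal) → 6×512 + 2×64 + 1×8 = 3208 (decimal)
Convert 3208 (decimal) → 3208 = 3×1000 + 2×100 + 8 → 3 thousands, 2 hundreds, 8 ones (place-value notation)
3 thousands, 2 hundreds, 8 ones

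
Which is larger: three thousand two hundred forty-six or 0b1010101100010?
Convert three thousand two hundred forty-six (English words) → 3×1000 + 2×100 + 46 = 3246 (decimal)
Convert 0b1010101100010 (binary) → 4096 + 1024 + 256 + 64 + 32 + 2 = 5474 (decimal)
Compare 3246 vs 5474: larger = 5474
5474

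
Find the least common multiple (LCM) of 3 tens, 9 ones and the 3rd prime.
Convert 3 tens, 9 ones (place-value notation) → 3×10 + 9 = 39 (decimal)
Convert the 3rd prime (prime index) → 5 (decimal)
Compute lcm(39, 5) = 195
195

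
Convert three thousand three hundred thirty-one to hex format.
Convert three thousand three hundred thirty-one (English words) → 3×1000 + 3×100 + 31 = 3331 (decimal)
Convert 3331 (decimal) → 3331 = 13×256 + 3 → 0xD03 (hexadecimal)
0xD03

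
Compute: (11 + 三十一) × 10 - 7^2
Convert 三十一 (Chinese numeral) → 3×10 + 1 = 31 (decimal)
Convert 7^2 (power) → 49 (decimal)
Expression in decimal: (11 + 31) × 10 - 49
Parentheses first: 11 + 31 = 42
Multiply: 42 × 10 = 420
Subtract: 420 - 49 = 371
371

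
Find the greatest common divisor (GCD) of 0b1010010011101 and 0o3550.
Convert 0b1010010011101 (binary) → 4096 + 1024 + 128 + 16 + 8 + 4 + 1 = 5277 (decimal)
Convert 0o3550 (octal) → 3×512 + 5×64 + 5×8 = 1896 (decimal)
Compute gcd(5277, 1896) = 3
3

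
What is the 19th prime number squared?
The 19th prime number = 67
Compute 67² = 67 × 67 = 4489
4489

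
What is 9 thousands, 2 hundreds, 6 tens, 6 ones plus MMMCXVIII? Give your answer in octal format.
Convert 9 thousands, 2 hundreds, 6 tens, 6 ones (place-value notation) → 9×1000 + 2×100 + 6×10 + 6 = 9266 (decimal)
Convert MMMCXVIII (Roman numeral) → 1000 + 1000 + 1000 + 100 + 10 + 5 + 1 + 1 + 1 = 3118 (decimal)
Compute 9266 + 3118 = 12384
Convert 12384 (decimal) → 12384 = 3×4096 + 1×64 + 4×8 → 0o30140 (octal)
0o30140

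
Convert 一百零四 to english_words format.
Convert 一百零四 (Chinese numeral) → 1×100 + 4 = 104 (decimal)
Convert 104 (decimal) → 104 = 1×100 + 4 → one hundred four (English words)
one hundred four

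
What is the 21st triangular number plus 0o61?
The 21st triangular number = 21×22/2 = 231
Convert 0o61 (octal) → 6×8 + 1 = 49 (decimal)
Compute 231 + 49 = 280
280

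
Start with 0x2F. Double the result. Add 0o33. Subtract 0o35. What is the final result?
Convert 0x2F (hexadecimal) → 2×16 + 15 = 47 (decimal)
Start: 47
47 × 2 = 94
Convert 0o33 (octal) → 3×8 + 3 = 27 (decimal)
94 + 27 = 121
Convert 0o35 (octal) → 3×8 + 5 = 29 (decimal)
121 - 29 = 92
92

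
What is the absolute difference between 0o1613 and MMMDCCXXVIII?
Convert 0o1613 (octal) → 1×512 + 6×64 + 1×8 + 3 = 907 (decimal)
Convert MMMDCCXXVIII (Roman numeral) → 1000 + 1000 + 1000 + 500 + 100 + 100 + 10 + 10 + 5 + 1 + 1 + 1 = 3728 (decimal)
Compute |907 - 3728| = 2821
2821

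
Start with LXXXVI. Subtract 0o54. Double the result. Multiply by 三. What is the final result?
Convert LXXXVI (Roman numeral) → 50 + 10 + 10 + 10 + 5 + 1 = 86 (decimal)
Start: 86
Convert 0o54 (octal) → 5×8 + 4 = 44 (decimal)
86 - 44 = 42
42 × 2 = 84
Convert 三 (Chinese numeral) → 3 (decimal)
84 × 3 = 252
252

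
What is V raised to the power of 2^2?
Convert V (Roman numeral) → 5 (decimal)
Convert 2^2 (power) → 4 (decimal)
Compute 5 ^ 4 = 625
625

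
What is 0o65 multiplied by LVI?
Convert 0o65 (octal) → 6×8 + 5 = 53 (decimal)
Convert LVI (Roman numeral) → 50 + 5 + 1 = 56 (decimal)
Compute 53 × 56 = 2968
2968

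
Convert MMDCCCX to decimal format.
Convert MMDCCCX (Roman numeral) → 1000 + 1000 + 500 + 100 + 100 + 100 + 10 = 2810 (decimal)
2810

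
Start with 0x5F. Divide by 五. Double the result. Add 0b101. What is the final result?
Convert 0x5F (hexadecimal) → 5×16 + 15 = 95 (decimal)
Start: 95
Convert 五 (Chinese numeral) → 5 (decimal)
95 ÷ 5 = 19
19 × 2 = 38
Convert 0b101 (binary) → 4 + 1 = 5 (decimal)
38 + 5 = 43
43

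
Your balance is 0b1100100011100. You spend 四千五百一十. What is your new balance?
Convert 0b1100100011100 (binary) → 4096 + 2048 + 256 + 16 + 8 + 4 = 6428 (decimal)
Convert 四千五百一十 (Chinese numeral) → 4×1000 + 5×100 + 1×10 = 4510 (decimal)
Compute 6428 - 4510 = 1918
1918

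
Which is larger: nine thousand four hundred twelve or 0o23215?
Convert nine thousand four hundred twelve (English words) → 9×1000 + 4×100 + 12 = 9412 (decimal)
Convert 0o23215 (octal) → 2×4096 + 3×512 + 2×64 + 1×8 + 5 = 9869 (decimal)
Compare 9412 vs 9869: larger = 9869
9869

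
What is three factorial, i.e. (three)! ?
Convert three (English words) → 3 (decimal)
Compute 3! = 6
6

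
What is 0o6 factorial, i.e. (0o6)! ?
Convert 0o6 (octal) → 6 (decimal)
Compute 6! = 720
720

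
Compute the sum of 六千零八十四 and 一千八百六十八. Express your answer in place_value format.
Convert 六千零八十四 (Chinese numeral) → 6×1000 + 8×10 + 4 = 6084 (decimal)
Convert 一千八百六十八 (Chinese numeral) → 1×1000 + 8×100 + 6×10 + 8 = 1868 (decimal)
Compute 6084 + 1868 = 7952
Convert 7952 (decimal) → 7952 = 7×1000 + 9×100 + 5×10 + 2 → 7 thousands, 9 hundreds, 5 tens, 2 ones (place-value notation)
7 thousands, 9 hundreds, 5 tens, 2 ones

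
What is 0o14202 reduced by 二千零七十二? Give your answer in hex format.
Convert 0o14202 (octal) → 1×4096 + 4×512 + 2×64 + 2 = 6274 (decimal)
Convert 二千零七十二 (Chinese numeral) → 2×1000 + 7×10 + 2 = 2072 (decimal)
Compute 6274 - 2072 = 4202
Convert 4202 (decimal) → 4202 = 1×4096 + 6×16 + 10 → 0x106A (hexadecimal)
0x106A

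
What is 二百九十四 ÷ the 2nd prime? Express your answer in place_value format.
Convert 二百九十四 (Chinese numeral) → 2×100 + 9×10 + 4 = 294 (decimal)
Convert the 2nd prime (prime index) → 3 (decimal)
Compute 294 ÷ 3 = 98
Convert 98 (decimal) → 98 = 9×10 + 8 → 9 tens, 8 ones (place-value notation)
9 tens, 8 ones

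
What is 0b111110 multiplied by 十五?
Convert 0b111110 (binary) → 32 + 16 + 8 + 4 + 2 = 62 (decimal)
Convert 十五 (Chinese numeral) → 1×10 + 5 = 15 (decimal)
Compute 62 × 15 = 930
930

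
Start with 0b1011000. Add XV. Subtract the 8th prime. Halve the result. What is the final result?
Convert 0b1011000 (binary) → 64 + 16 + 8 = 88 (decimal)
Start: 88
Convert XV (Roman numeral) → 10 + 5 = 15 (decimal)
88 + 15 = 103
Convert the 8th prime (prime index) → 19 (decimal)
103 - 19 = 84
84 ÷ 2 = 42
42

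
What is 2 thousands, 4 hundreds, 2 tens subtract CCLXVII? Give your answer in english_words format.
Convert 2 thousands, 4 hundreds, 2 tens (place-value notation) → 2×1000 + 4×100 + 2×10 = 2420 (decimal)
Convert CCLXVII (Roman numeral) → 100 + 100 + 50 + 10 + 5 + 1 + 1 = 267 (decimal)
Compute 2420 - 267 = 2153
Convert 2153 (decimal) → 2153 = 2×1000 + 1×100 + 53 → two thousand one hundred fifty-three (English words)
two thousand one hundred fifty-three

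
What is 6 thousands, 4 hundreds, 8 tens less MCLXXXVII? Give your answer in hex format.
Convert 6 thousands, 4 hundreds, 8 tens (place-value notation) → 6×1000 + 4×100 + 8×10 = 6480 (decimal)
Convert MCLXXXVII (Roman numeral) → 1000 + 100 + 50 + 10 + 10 + 10 + 5 + 1 + 1 = 1187 (decimal)
Compute 6480 - 1187 = 5293
Convert 5293 (decimal) → 5293 = 1×4096 + 4×256 + 10×16 + 13 → 0x14AD (hexadecimal)
0x14AD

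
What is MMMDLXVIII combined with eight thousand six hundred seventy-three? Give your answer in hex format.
Convert MMMDLXVIII (Roman numeral) → 1000 + 1000 + 1000 + 500 + 50 + 10 + 5 + 1 + 1 + 1 = 3568 (decimal)
Convert eight thousand six hundred seventy-three (English words) → 8×1000 + 6×100 + 73 = 8673 (decimal)
Compute 3568 + 8673 = 12241
Convert 12241 (decimal) → 12241 = 2×4096 + 15×256 + 13×16 + 1 → 0x2FD1 (hexadecimal)
0x2FD1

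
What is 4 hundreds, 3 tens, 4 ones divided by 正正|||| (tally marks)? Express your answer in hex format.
Convert 4 hundreds, 3 tens, 4 ones (place-value notation) → 4×100 + 3×10 + 4 = 434 (decimal)
Convert 正正|||| (tally marks) → 5 + 5 + 4 = 14 (decimal)
Compute 434 ÷ 14 = 31
Convert 31 (decimal) → 31 = 1×16 + 15 → 0x1F (hexadecimal)
0x1F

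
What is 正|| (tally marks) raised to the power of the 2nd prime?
Convert 正|| (tally marks) → 5 + 2 = 7 (decimal)
Convert the 2nd prime (prime index) → 3 (decimal)
Compute 7 ^ 3 = 343
343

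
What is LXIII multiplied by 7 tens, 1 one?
Convert LXIII (Roman numeral) → 50 + 10 + 1 + 1 + 1 = 63 (decimal)
Convert 7 tens, 1 one (place-value notation) → 7×10 + 1 = 71 (decimal)
Compute 63 × 71 = 4473
4473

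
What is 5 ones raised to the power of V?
Convert 5 ones (place-value notation) → 5 (decimal)
Convert V (Roman numeral) → 5 (decimal)
Compute 5 ^ 5 = 3125
3125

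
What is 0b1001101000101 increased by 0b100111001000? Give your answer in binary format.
Convert 0b1001101000101 (binary) → 4096 + 512 + 256 + 64 + 4 + 1 = 4933 (decimal)
Convert 0b100111001000 (binary) → 2048 + 256 + 128 + 64 + 8 = 2504 (decimal)
Compute 4933 + 2504 = 7437
Convert 7437 (decimal) → 7437 = 4096 + 2048 + 1024 + 256 + 8 + 4 + 1 → 0b1110100001101 (binary)
0b1110100001101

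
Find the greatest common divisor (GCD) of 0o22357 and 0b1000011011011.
Convert 0o22357 (octal) → 2×4096 + 2×512 + 3×64 + 5×8 + 7 = 9455 (decimal)
Convert 0b1000011011011 (binary) → 4096 + 128 + 64 + 16 + 8 + 2 + 1 = 4315 (decimal)
Compute gcd(9455, 4315) = 5
5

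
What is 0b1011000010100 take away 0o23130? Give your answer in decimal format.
Convert 0b1011000010100 (binary) → 4096 + 1024 + 512 + 16 + 4 = 5652 (decimal)
Convert 0o23130 (octal) → 2×4096 + 3×512 + 1×64 + 3×8 = 9816 (decimal)
Compute 5652 - 9816 = -4164
-4164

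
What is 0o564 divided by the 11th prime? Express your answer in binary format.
Convert 0o564 (octal) → 5×64 + 6×8 + 4 = 372 (decimal)
Convert the 11th prime (prime index) → 31 (decimal)
Compute 372 ÷ 31 = 12
Convert 12 (decimal) → 12 = 8 + 4 → 0b1100 (binary)
0b1100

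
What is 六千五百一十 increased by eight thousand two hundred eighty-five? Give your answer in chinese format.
Convert 六千五百一十 (Chinese numeral) → 6×1000 + 5×100 + 1×10 = 6510 (decimal)
Convert eight thousand two hundred eighty-five (English words) → 8×1000 + 2×100 + 85 = 8285 (decimal)
Compute 6510 + 8285 = 14795
Convert 14795 (decimal) → 14795 = 1×10000 + 4×1000 + 7×100 + 9×10 + 5 → 一万四千七百九十五 (Chinese numeral)
一万四千七百九十五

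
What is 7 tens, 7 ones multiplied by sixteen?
Convert 7 tens, 7 ones (place-value notation) → 7×10 + 7 = 77 (decimal)
Convert sixteen (English words) → 16 (decimal)
Compute 77 × 16 = 1232
1232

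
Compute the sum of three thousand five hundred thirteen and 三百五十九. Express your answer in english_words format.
Convert three thousand five hundred thirteen (English words) → 3×1000 + 5×100 + 13 = 3513 (decimal)
Convert 三百五十九 (Chinese numeral) → 3×100 + 5×10 + 9 = 359 (decimal)
Compute 3513 + 359 = 3872
Convert 3872 (decimal) → 3872 = 3×1000 + 8×100 + 72 → three thousand eight hundred seventy-two (English words)
three thousand eight hundred seventy-two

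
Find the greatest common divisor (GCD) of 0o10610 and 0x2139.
Convert 0o10610 (octal) → 1×4096 + 6×64 + 1×8 = 4488 (decimal)
Convert 0x2139 (hexadecimal) → 2×4096 + 1×256 + 3×16 + 9 = 8505 (decimal)
Compute gcd(4488, 8505) = 3
3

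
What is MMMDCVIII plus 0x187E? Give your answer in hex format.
Convert MMMDCVIII (Roman numeral) → 1000 + 1000 + 1000 + 500 + 100 + 5 + 1 + 1 + 1 = 3608 (decimal)
Convert 0x187E (hexadecimal) → 1×4096 + 8×256 + 7×16 + 14 = 6270 (decimal)
Compute 3608 + 6270 = 9878
Convert 9878 (decimal) → 9878 = 2×4096 + 6×256 + 9×16 + 6 → 0x2696 (hexadecimal)
0x2696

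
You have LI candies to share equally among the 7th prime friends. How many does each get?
Convert LI (Roman numeral) → 50 + 1 = 51 (decimal)
Convert the 7th prime (prime index) → 17 (decimal)
Compute 51 ÷ 17 = 3
3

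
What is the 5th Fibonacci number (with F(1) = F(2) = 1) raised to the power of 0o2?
Convert the 5th Fibonacci number (with F(1) = F(2) = 1) (Fibonacci index) → 1, 1, 2, 3, 5 → 5 (decimal)
Convert 0o2 (octal) → 2 (decimal)
Compute 5 ^ 2 = 25
25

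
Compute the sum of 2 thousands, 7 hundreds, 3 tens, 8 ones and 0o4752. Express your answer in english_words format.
Convert 2 thousands, 7 hundreds, 3 tens, 8 ones (place-value notation) → 2×1000 + 7×100 + 3×10 + 8 = 2738 (decimal)
Convert 0o4752 (octal) → 4×512 + 7×64 + 5×8 + 2 = 2538 (decimal)
Compute 2738 + 2538 = 5276
Convert 5276 (decimal) → 5276 = 5×1000 + 2×100 + 76 → five thousand two hundred seventy-six (English words)
five thousand two hundred seventy-six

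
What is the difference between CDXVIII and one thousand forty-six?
Convert CDXVIII (Roman numeral) → 400 + 10 + 5 + 1 + 1 + 1 = 418 (decimal)
Convert one thousand forty-six (English words) → 1×1000 + 46 = 1046 (decimal)
Difference: |418 - 1046| = 628
628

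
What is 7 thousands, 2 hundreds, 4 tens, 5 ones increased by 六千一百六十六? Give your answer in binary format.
Convert 7 thousands, 2 hundreds, 4 tens, 5 ones (place-value notation) → 7×1000 + 2×100 + 4×10 + 5 = 7245 (decimal)
Convert 六千一百六十六 (Chinese numeral) → 6×1000 + 1×100 + 6×10 + 6 = 6166 (decimal)
Compute 7245 + 6166 = 13411
Convert 13411 (decimal) → 13411 = 8192 + 4096 + 1024 + 64 + 32 + 2 + 1 → 0b11010001100011 (binary)
0b11010001100011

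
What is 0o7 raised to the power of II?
Convert 0o7 (octal) → 7 (decimal)
Convert II (Roman numeral) → 1 + 1 = 2 (decimal)
Compute 7 ^ 2 = 49
49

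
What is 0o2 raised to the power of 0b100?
Convert 0o2 (octal) → 2 (decimal)
Convert 0b100 (binary) → 4 (decimal)
Compute 2 ^ 4 = 16
16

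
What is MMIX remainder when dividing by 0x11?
Convert MMIX (Roman numeral) → 1000 + 1000 + 9 = 2009 (decimal)
Convert 0x11 (hexadecimal) → 1×16 + 1 = 17 (decimal)
Compute 2009 mod 17 = 3
3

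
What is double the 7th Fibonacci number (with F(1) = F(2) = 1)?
The 7th Fibonacci number (with F(1) = F(2) = 1): 1, 1, 2, 3, 5, 8, 13 → 13
Compute 13 × 2 = 26
26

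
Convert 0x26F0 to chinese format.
Convert 0x26F0 (hexadecimal) → 2×4096 + 6×256 + 15×16 = 9968 (decimal)
Convert 9968 (decimal) → 9968 = 9×1000 + 9×100 + 6×10 + 8 → 九千九百六十八 (Chinese numeral)
九千九百六十八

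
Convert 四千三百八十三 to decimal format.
Convert 四千三百八十三 (Chinese numeral) → 4×1000 + 3×100 + 8×10 + 3 = 4383 (decimal)
4383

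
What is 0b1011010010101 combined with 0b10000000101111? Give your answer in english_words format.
Convert 0b1011010010101 (binary) → 4096 + 1024 + 512 + 128 + 16 + 4 + 1 = 5781 (decimal)
Convert 0b10000000101111 (binary) → 8192 + 32 + 8 + 4 + 2 + 1 = 8239 (decimal)
Compute 5781 + 8239 = 14020
Convert 14020 (decimal) → 14020 = 14×1000 + 20 → fourteen thousand twenty (English words)
fourteen thousand twenty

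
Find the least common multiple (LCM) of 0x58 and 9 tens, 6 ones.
Convert 0x58 (hexadecimal) → 5×16 + 8 = 88 (decimal)
Convert 9 tens, 6 ones (place-value notation) → 9×10 + 6 = 96 (decimal)
Compute lcm(88, 96) = 1056
1056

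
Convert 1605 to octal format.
Convert 1605 (decimal) → 1605 = 3×512 + 1×64 + 5 → 0o3105 (octal)
0o3105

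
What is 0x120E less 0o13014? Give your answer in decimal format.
Convert 0x120E (hexadecimal) → 1×4096 + 2×256 + 14 = 4622 (decimal)
Convert 0o13014 (octal) → 1×4096 + 3×512 + 1×8 + 4 = 5644 (decimal)
Compute 4622 - 5644 = -1022
-1022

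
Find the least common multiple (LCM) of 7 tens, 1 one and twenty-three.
Convert 7 tens, 1 one (place-value notation) → 7×10 + 1 = 71 (decimal)
Convert twenty-three (English words) → 23 (decimal)
Compute lcm(71, 23) = 1633
1633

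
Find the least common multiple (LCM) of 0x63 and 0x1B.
Convert 0x63 (hexadecimal) → 6×16 + 3 = 99 (decimal)
Convert 0x1B (hexadecimal) → 1×16 + 11 = 27 (decimal)
Compute lcm(99, 27) = 297
297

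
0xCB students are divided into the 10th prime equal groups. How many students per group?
Convert 0xCB (hexadecimal) → 12×16 + 11 = 203 (decimal)
Convert the 10th prime (prime index) → 29 (decimal)
Compute 203 ÷ 29 = 7
7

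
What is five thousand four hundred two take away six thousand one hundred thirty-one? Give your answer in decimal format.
Convert five thousand four hundred two (English words) → 5×1000 + 4×100 + 2 = 5402 (decimal)
Convert six thousand one hundred thirty-one (English words) → 6×1000 + 1×100 + 31 = 6131 (decimal)
Compute 5402 - 6131 = -729
-729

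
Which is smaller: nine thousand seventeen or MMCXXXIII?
Convert nine thousand seventeen (English words) → 9×1000 + 17 = 9017 (decimal)
Convert MMCXXXIII (Roman numeral) → 1000 + 1000 + 100 + 10 + 10 + 10 + 1 + 1 + 1 = 2133 (decimal)
Compare 9017 vs 2133: smaller = 2133
2133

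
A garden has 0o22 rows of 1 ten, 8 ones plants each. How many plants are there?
Convert 1 ten, 8 ones (place-value notation) → 1×10 + 8 = 18 (decimal)
Convert 0o22 (octal) → 2×8 + 2 = 18 (decimal)
Compute 18 × 18 = 324
324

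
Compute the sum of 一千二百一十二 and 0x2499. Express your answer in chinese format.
Convert 一千二百一十二 (Chinese numeral) → 1×1000 + 2×100 + 1×10 + 2 = 1212 (decimal)
Convert 0x2499 (hexadecimal) → 2×4096 + 4×256 + 9×16 + 9 = 9369 (decimal)
Compute 1212 + 9369 = 10581
Convert 10581 (decimal) → 10581 = 1×10000 + 5×100 + 8×10 + 1 → 一万零五百八十一 (Chinese numeral)
一万零五百八十一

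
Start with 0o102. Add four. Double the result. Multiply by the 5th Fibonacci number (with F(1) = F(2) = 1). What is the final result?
Convert 0o102 (octal) → 1×64 + 2 = 66 (decimal)
Start: 66
Convert four (English words) → 4 (decimal)
66 + 4 = 70
70 × 2 = 140
Convert the 5th Fibonacci number (with F(1) = F(2) = 1) (Fibonacci index) → 1, 1, 2, 3, 5 → 5 (decimal)
140 × 5 = 700
700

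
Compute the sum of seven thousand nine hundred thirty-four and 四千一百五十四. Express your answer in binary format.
Convert seven thousand nine hundred thirty-four (English words) → 7×1000 + 9×100 + 34 = 7934 (decimal)
Convert 四千一百五十四 (Chinese numeral) → 4×1000 + 1×100 + 5×10 + 4 = 4154 (decimal)
Compute 7934 + 4154 = 12088
Convert 12088 (decimal) → 12088 = 8192 + 2048 + 1024 + 512 + 256 + 32 + 16 + 8 → 0b10111100111000 (binary)
0b10111100111000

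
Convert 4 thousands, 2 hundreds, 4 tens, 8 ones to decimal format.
Convert 4 thousands, 2 hundreds, 4 tens, 8 ones (place-value notation) → 4×1000 + 2×100 + 4×10 + 8 = 4248 (decimal)
4248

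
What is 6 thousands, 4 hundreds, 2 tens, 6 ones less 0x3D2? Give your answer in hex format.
Convert 6 thousands, 4 hundreds, 2 tens, 6 ones (place-value notation) → 6×1000 + 4×100 + 2×10 + 6 = 6426 (decimal)
Convert 0x3D2 (hexadecimal) → 3×256 + 13×16 + 2 = 978 (decimal)
Compute 6426 - 978 = 5448
Convert 5448 (decimal) → 5448 = 1×4096 + 5×256 + 4×16 + 8 → 0x1548 (hexadecimal)
0x1548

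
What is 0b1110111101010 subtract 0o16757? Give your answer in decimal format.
Convert 0b1110111101010 (binary) → 4096 + 2048 + 1024 + 256 + 128 + 64 + 32 + 8 + 2 = 7658 (decimal)
Convert 0o16757 (octal) → 1×4096 + 6×512 + 7×64 + 5×8 + 7 = 7663 (decimal)
Compute 7658 - 7663 = -5
-5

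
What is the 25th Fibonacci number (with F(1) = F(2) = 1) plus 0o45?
The 25th Fibonacci number (with F(1) = F(2) = 1) = 75025
Convert 0o45 (octal) → 4×8 + 5 = 37 (decimal)
Compute 75025 + 37 = 75062
75062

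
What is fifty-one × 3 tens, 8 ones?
Convert fifty-one (English words) → 51 (decimal)
Convert 3 tens, 8 ones (place-value notation) → 3×10 + 8 = 38 (decimal)
Compute 51 × 38 = 1938
1938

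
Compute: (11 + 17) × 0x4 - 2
Convert 0x4 (hexadecimal) → 4 (decimal)
Expression in decimal: (11 + 17) × 4 - 2
Parentheses first: 11 + 17 = 28
Multiply: 28 × 4 = 112
Subtract: 112 - 2 = 110
110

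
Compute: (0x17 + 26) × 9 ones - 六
Convert 0x17 (hexadecimal) → 1×16 + 7 = 23 (decimal)
Convert 9 ones (place-value notation) → 9 (decimal)
Convert 六 (Chinese numeral) → 6 (decimal)
Expression in decimal: (23 + 26) × 9 - 6
Parentheses first: 23 + 26 = 49
Multiply: 49 × 9 = 441
Subtract: 441 - 6 = 435
435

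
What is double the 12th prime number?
The 12th prime number = 37
Compute 37 × 2 = 74
74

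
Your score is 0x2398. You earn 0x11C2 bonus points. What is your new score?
Convert 0x2398 (hexadecimal) → 2×4096 + 3×256 + 9×16 + 8 = 9112 (decimal)
Convert 0x11C2 (hexadecimal) → 1×4096 + 1×256 + 12×16 + 2 = 4546 (decimal)
Compute 9112 + 4546 = 13658
13658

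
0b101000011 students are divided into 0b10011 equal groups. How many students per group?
Convert 0b101000011 (binary) → 256 + 64 + 2 + 1 = 323 (decimal)
Convert 0b10011 (binary) → 16 + 2 + 1 = 19 (decimal)
Compute 323 ÷ 19 = 17
17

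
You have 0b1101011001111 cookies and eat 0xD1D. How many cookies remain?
Convert 0b1101011001111 (binary) → 4096 + 2048 + 512 + 128 + 64 + 8 + 4 + 2 + 1 = 6863 (decimal)
Convert 0xD1D (hexadecimal) → 13×256 + 1×16 + 13 = 3357 (decimal)
Compute 6863 - 3357 = 3506
3506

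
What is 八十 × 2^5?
Convert 八十 (Chinese numeral) → 8×10 = 80 (decimal)
Convert 2^5 (power) → 32 (decimal)
Compute 80 × 32 = 2560
2560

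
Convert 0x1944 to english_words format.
Convert 0x1944 (hexadecimal) → 1×4096 + 9×256 + 4×16 + 4 = 6468 (decimal)
Convert 6468 (decimal) → 6468 = 6×1000 + 4×100 + 68 → six thousand four hundred sixty-eight (English words)
six thousand four hundred sixty-eight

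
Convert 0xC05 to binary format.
Convert 0xC05 (hexadecimal) → 12×256 + 5 = 3077 (decimal)
Convert 3077 (decimal) → 3077 = 2048 + 1024 + 4 + 1 → 0b110000000101 (binary)
0b110000000101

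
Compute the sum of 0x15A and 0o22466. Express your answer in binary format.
Convert 0x15A (hexadecimal) → 1×256 + 5×16 + 10 = 346 (decimal)
Convert 0o22466 (octal) → 2×4096 + 2×512 + 4×64 + 6×8 + 6 = 9526 (decimal)
Compute 346 + 9526 = 9872
Convert 9872 (decimal) → 9872 = 8192 + 1024 + 512 + 128 + 16 → 0b10011010010000 (binary)
0b10011010010000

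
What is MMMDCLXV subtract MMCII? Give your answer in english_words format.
Convert MMMDCLXV (Roman numeral) → 1000 + 1000 + 1000 + 500 + 100 + 50 + 10 + 5 = 3665 (decimal)
Convert MMCII (Roman numeral) → 1000 + 1000 + 100 + 1 + 1 = 2102 (decimal)
Compute 3665 - 2102 = 1563
Convert 1563 (decimal) → 1563 = 1×1000 + 5×100 + 63 → one thousand five hundred sixty-three (English words)
one thousand five hundred sixty-three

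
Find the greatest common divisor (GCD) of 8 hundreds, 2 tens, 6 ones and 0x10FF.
Convert 8 hundreds, 2 tens, 6 ones (place-value notation) → 8×100 + 2×10 + 6 = 826 (decimal)
Convert 0x10FF (hexadecimal) → 1×4096 + 15×16 + 15 = 4351 (decimal)
Compute gcd(826, 4351) = 1
1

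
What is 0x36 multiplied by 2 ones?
Convert 0x36 (hexadecimal) → 3×16 + 6 = 54 (decimal)
Convert 2 ones (place-value notation) → 2 (decimal)
Compute 54 × 2 = 108
108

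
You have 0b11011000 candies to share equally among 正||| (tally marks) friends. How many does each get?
Convert 0b11011000 (binary) → 128 + 64 + 16 + 8 = 216 (decimal)
Convert 正||| (tally marks) → 5 + 3 = 8 (decimal)
Compute 216 ÷ 8 = 27
27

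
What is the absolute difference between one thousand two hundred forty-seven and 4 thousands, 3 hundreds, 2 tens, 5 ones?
Convert one thousand two hundred forty-seven (English words) → 1×1000 + 2×100 + 47 = 1247 (decimal)
Convert 4 thousands, 3 hundreds, 2 tens, 5 ones (place-value notation) → 4×1000 + 3×100 + 2×10 + 5 = 4325 (decimal)
Compute |1247 - 4325| = 3078
3078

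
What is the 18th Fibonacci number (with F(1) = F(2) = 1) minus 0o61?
The 18th Fibonacci number (with F(1) = F(2) = 1) = 2584
Convert 0o61 (octal) → 6×8 + 1 = 49 (decimal)
Compute 2584 - 49 = 2535
2535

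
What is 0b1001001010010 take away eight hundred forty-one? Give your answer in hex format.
Convert 0b1001001010010 (binary) → 4096 + 512 + 64 + 16 + 2 = 4690 (decimal)
Convert eight hundred forty-one (English words) → 8×100 + 41 = 841 (decimal)
Compute 4690 - 841 = 3849
Convert 3849 (decimal) → 3849 = 15×256 + 9 → 0xF09 (hexadecimal)
0xF09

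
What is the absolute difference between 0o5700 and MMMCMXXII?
Convert 0o5700 (octal) → 5×512 + 7×64 = 3008 (decimal)
Convert MMMCMXXII (Roman numeral) → 1000 + 1000 + 1000 + 900 + 10 + 10 + 1 + 1 = 3922 (decimal)
Compute |3008 - 3922| = 914
914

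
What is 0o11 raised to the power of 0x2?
Convert 0o11 (octal) → 1×8 + 1 = 9 (decimal)
Convert 0x2 (hexadecimal) → 2 (decimal)
Compute 9 ^ 2 = 81
81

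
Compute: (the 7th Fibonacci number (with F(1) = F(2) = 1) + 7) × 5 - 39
Convert the 7th Fibonacci number (with F(1) = F(2) = 1) (Fibonacci index) → 1, 1, 2, 3, 5, 8, 13 → 13 (decimal)
Expression in decimal: (13 + 7) × 5 - 39
Parentheses first: 13 + 7 = 20
Multiply: 20 × 5 = 100
Subtract: 100 - 39 = 61
61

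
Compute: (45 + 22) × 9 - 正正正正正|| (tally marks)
Convert 正正正正正|| (tally marks) → 5 + 5 + 5 + 5 + 5 + 2 = 27 (decimal)
Expression in decimal: (45 + 22) × 9 - 27
Parentheses first: 45 + 22 = 67
Multiply: 67 × 9 = 603
Subtract: 603 - 27 = 576
576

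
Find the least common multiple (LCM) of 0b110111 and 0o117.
Convert 0b110111 (binary) → 32 + 16 + 4 + 2 + 1 = 55 (decimal)
Convert 0o117 (octal) → 1×64 + 1×8 + 7 = 79 (decimal)
Compute lcm(55, 79) = 4345
4345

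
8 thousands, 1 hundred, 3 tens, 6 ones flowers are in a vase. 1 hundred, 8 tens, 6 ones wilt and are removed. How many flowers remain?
Convert 8 thousands, 1 hundred, 3 tens, 6 ones (place-value notation) → 8×1000 + 1×100 + 3×10 + 6 = 8136 (decimal)
Convert 1 hundred, 8 tens, 6 ones (place-value notation) → 1×100 + 8×10 + 6 = 186 (decimal)
Compute 8136 - 186 = 7950
7950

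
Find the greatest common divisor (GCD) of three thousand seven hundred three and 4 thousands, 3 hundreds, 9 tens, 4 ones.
Convert three thousand seven hundred three (English words) → 3×1000 + 7×100 + 3 = 3703 (decimal)
Convert 4 thousands, 3 hundreds, 9 tens, 4 ones (place-value notation) → 4×1000 + 3×100 + 9×10 + 4 = 4394 (decimal)
Compute gcd(3703, 4394) = 1
1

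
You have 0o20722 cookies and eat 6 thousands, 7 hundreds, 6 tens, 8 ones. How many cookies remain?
Convert 0o20722 (octal) → 2×4096 + 7×64 + 2×8 + 2 = 8658 (decimal)
Convert 6 thousands, 7 hundreds, 6 tens, 8 ones (place-value notation) → 6×1000 + 7×100 + 6×10 + 8 = 6768 (decimal)
Compute 8658 - 6768 = 1890
1890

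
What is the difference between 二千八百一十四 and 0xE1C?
Convert 二千八百一十四 (Chinese numeral) → 2×1000 + 8×100 + 1×10 + 4 = 2814 (decimal)
Convert 0xE1C (hexadecimal) → 14×256 + 1×16 + 12 = 3612 (decimal)
Difference: |2814 - 3612| = 798
798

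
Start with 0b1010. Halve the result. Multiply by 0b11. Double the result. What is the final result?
Convert 0b1010 (binary) → 8 + 2 = 10 (decimal)
Start: 10
10 ÷ 2 = 5
Convert 0b11 (binary) → 2 + 1 = 3 (decimal)
5 × 3 = 15
15 × 2 = 30
30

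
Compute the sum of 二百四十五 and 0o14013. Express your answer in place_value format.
Convert 二百四十五 (Chinese numeral) → 2×100 + 4×10 + 5 = 245 (decimal)
Convert 0o14013 (octal) → 1×4096 + 4×512 + 1×8 + 3 = 6155 (decimal)
Compute 245 + 6155 = 6400
Convert 6400 (decimal) → 6400 = 6×1000 + 4×100 → 6 thousands, 4 hundreds (place-value notation)
6 thousands, 4 hundreds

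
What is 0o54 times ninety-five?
Convert 0o54 (octal) → 5×8 + 4 = 44 (decimal)
Convert ninety-five (English words) → 95 (decimal)
Compute 44 × 95 = 4180
4180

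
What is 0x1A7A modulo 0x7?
Convert 0x1A7A (hexadecimal) → 1×4096 + 10×256 + 7×16 + 10 = 6778 (decimal)
Convert 0x7 (hexadecimal) → 7 (decimal)
Compute 6778 mod 7 = 2
2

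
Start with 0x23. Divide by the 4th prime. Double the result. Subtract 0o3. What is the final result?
Convert 0x23 (hexadecimal) → 2×16 + 3 = 35 (decimal)
Start: 35
Convert the 4th prime (prime index) → 7 (decimal)
35 ÷ 7 = 5
5 × 2 = 10
Convert 0o3 (octal) → 3 (decimal)
10 - 3 = 7
7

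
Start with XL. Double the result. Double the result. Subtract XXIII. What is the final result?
Convert XL (Roman numeral) → 40 (decimal)
Start: 40
40 × 2 = 80
80 × 2 = 160
Convert XXIII (Roman numeral) → 10 + 10 + 1 + 1 + 1 = 23 (decimal)
160 - 23 = 137
137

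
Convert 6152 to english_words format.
Convert 6152 (decimal) → 6152 = 6×1000 + 1×100 + 52 → six thousand one hundred fifty-two (English words)
six thousand one hundred fifty-two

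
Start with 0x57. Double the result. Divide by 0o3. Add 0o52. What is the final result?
Convert 0x57 (hexadecimal) → 5×16 + 7 = 87 (decimal)
Start: 87
87 × 2 = 174
Convert 0o3 (octal) → 3 (decimal)
174 ÷ 3 = 58
Convert 0o52 (octal) → 5×8 + 2 = 42 (decimal)
58 + 42 = 100
100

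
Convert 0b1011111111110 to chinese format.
Convert 0b1011111111110 (binary) → 4096 + 1024 + 512 + 256 + 128 + 64 + 32 + 16 + 8 + 4 + 2 = 6142 (decimal)
Convert 6142 (decimal) → 6142 = 6×1000 + 1×100 + 4×10 + 2 → 六千一百四十二 (Chinese numeral)
六千一百四十二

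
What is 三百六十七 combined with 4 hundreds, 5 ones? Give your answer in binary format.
Convert 三百六十七 (Chinese numeral) → 3×100 + 6×10 + 7 = 367 (decimal)
Convert 4 hundreds, 5 ones (place-value notation) → 4×100 + 5 = 405 (decimal)
Compute 367 + 405 = 772
Convert 772 (decimal) → 772 = 512 + 256 + 4 → 0b1100000100 (binary)
0b1100000100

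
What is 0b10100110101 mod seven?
Convert 0b10100110101 (binary) → 1024 + 256 + 32 + 16 + 4 + 1 = 1333 (decimal)
Convert seven (English words) → 7 (decimal)
Compute 1333 mod 7 = 3
3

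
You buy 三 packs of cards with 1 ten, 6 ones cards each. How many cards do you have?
Convert 1 ten, 6 ones (place-value notation) → 1×10 + 6 = 16 (decimal)
Convert 三 (Chinese numeral) → 3 (decimal)
Compute 16 × 3 = 48
48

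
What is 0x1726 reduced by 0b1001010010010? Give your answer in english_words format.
Convert 0x1726 (hexadecimal) → 1×4096 + 7×256 + 2×16 + 6 = 5926 (decimal)
Convert 0b1001010010010 (binary) → 4096 + 512 + 128 + 16 + 2 = 4754 (decimal)
Compute 5926 - 4754 = 1172
Convert 1172 (decimal) → 1172 = 1×1000 + 1×100 + 72 → one thousand one hundred seventy-two (English words)
one thousand one hundred seventy-two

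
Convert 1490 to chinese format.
Convert 1490 (decimal) → 1490 = 1×1000 + 4×100 + 9×10 → 一千四百九十 (Chinese numeral)
一千四百九十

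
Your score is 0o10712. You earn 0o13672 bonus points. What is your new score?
Convert 0o10712 (octal) → 1×4096 + 7×64 + 1×8 + 2 = 4554 (decimal)
Convert 0o13672 (octal) → 1×4096 + 3×512 + 6×64 + 7×8 + 2 = 6074 (decimal)
Compute 4554 + 6074 = 10628
10628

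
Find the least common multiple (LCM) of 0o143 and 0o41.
Convert 0o143 (octal) → 1×64 + 4×8 + 3 = 99 (decimal)
Convert 0o41 (octal) → 4×8 + 1 = 33 (decimal)
Compute lcm(99, 33) = 99
99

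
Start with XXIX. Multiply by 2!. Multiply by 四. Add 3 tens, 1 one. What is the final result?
Convert XXIX (Roman numeral) → 10 + 10 + 9 = 29 (decimal)
Start: 29
Convert 2! (factorial) → 2 (decimal)
29 × 2 = 58
Convert 四 (Chinese numeral) → 4 (decimal)
58 × 4 = 232
Convert 3 tens, 1 one (place-value notation) → 3×10 + 1 = 31 (decimal)
232 + 31 = 263
263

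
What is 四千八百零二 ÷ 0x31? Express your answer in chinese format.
Convert 四千八百零二 (Chinese numeral) → 4×1000 + 8×100 + 2 = 4802 (decimal)
Convert 0x31 (hexadecimal) → 3×16 + 1 = 49 (decimal)
Compute 4802 ÷ 49 = 98
Convert 98 (decimal) → 98 = 9×10 + 8 → 九十八 (Chinese numeral)
九十八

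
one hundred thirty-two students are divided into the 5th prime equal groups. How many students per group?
Convert one hundred thirty-two (English words) → 1×100 + 32 = 132 (decimal)
Convert the 5th prime (prime index) → 11 (decimal)
Compute 132 ÷ 11 = 12
12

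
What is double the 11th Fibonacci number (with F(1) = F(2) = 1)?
The 11th Fibonacci number (with F(1) = F(2) = 1): 1, 1, 2, 3, 5, 8, 13, 21, 34, 55, 89 → 89
Compute 89 × 2 = 178
178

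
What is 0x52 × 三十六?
Convert 0x52 (hexadecimal) → 5×16 + 2 = 82 (decimal)
Convert 三十六 (Chinese numeral) → 3×10 + 6 = 36 (decimal)
Compute 82 × 36 = 2952
2952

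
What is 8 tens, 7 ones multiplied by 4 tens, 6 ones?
Convert 8 tens, 7 ones (place-value notation) → 8×10 + 7 = 87 (decimal)
Convert 4 tens, 6 ones (place-value notation) → 4×10 + 6 = 46 (decimal)
Compute 87 × 46 = 4002
4002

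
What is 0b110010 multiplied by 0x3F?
Convert 0b110010 (binary) → 32 + 16 + 2 = 50 (decimal)
Convert 0x3F (hexadecimal) → 3×16 + 15 = 63 (decimal)
Compute 50 × 63 = 3150
3150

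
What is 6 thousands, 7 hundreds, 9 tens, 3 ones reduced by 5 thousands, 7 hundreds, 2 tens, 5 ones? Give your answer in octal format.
Convert 6 thousands, 7 hundreds, 9 tens, 3 ones (place-value notation) → 6×1000 + 7×100 + 9×10 + 3 = 6793 (decimal)
Convert 5 thousands, 7 hundreds, 2 tens, 5 ones (place-value notation) → 5×1000 + 7×100 + 2×10 + 5 = 5725 (decimal)
Compute 6793 - 5725 = 1068
Convert 1068 (decimal) → 1068 = 2×512 + 5×8 + 4 → 0o2054 (octal)
0o2054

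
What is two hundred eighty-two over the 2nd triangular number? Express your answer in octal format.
Convert two hundred eighty-two (English words) → 2×100 + 82 = 282 (decimal)
Convert the 2nd triangular number (triangular index) → 2×3/2 = 3 (decimal)
Compute 282 ÷ 3 = 94
Convert 94 (decimal) → 94 = 1×64 + 3×8 + 6 → 0o136 (octal)
0o136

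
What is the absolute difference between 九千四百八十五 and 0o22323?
Convert 九千四百八十五 (Chinese numeral) → 9×1000 + 4×100 + 8×10 + 5 = 9485 (decimal)
Convert 0o22323 (octal) → 2×4096 + 2×512 + 3×64 + 2×8 + 3 = 9427 (decimal)
Compute |9485 - 9427| = 58
58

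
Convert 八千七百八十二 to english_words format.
Convert 八千七百八十二 (Chinese numeral) → 8×1000 + 7×100 + 8×10 + 2 = 8782 (decimal)
Convert 8782 (decimal) → 8782 = 8×1000 + 7×100 + 82 → eight thousand seven hundred eighty-two (English words)
eight thousand seven hundred eighty-two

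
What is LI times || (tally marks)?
Convert LI (Roman numeral) → 50 + 1 = 51 (decimal)
Convert || (tally marks) → 2 (decimal)
Compute 51 × 2 = 102
102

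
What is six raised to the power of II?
Convert six (English words) → 6 (decimal)
Convert II (Roman numeral) → 1 + 1 = 2 (decimal)
Compute 6 ^ 2 = 36
36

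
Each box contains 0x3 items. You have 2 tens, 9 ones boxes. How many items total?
Convert 0x3 (hexadecimal) → 3 (decimal)
Convert 2 tens, 9 ones (place-value notation) → 2×10 + 9 = 29 (decimal)
Compute 3 × 29 = 87
87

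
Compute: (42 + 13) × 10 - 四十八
Convert 四十八 (Chinese numeral) → 4×10 + 8 = 48 (decimal)
Expression in decimal: (42 + 13) × 10 - 48
Parentheses first: 42 + 13 = 55
Multiply: 55 × 10 = 550
Subtract: 550 - 48 = 502
502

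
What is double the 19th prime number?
The 19th prime number = 67
Compute 67 × 2 = 134
134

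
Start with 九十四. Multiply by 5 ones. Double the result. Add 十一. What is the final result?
Convert 九十四 (Chinese numeral) → 9×10 + 4 = 94 (decimal)
Start: 94
Convert 5 ones (place-value notation) → 5 (decimal)
94 × 5 = 470
470 × 2 = 940
Convert 十一 (Chinese numeral) → 1×10 + 1 = 11 (decimal)
940 + 11 = 951
951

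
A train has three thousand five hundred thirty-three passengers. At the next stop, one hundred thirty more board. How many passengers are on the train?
Convert three thousand five hundred thirty-three (English words) → 3×1000 + 5×100 + 33 = 3533 (decimal)
Convert one hundred thirty (English words) → 1×100 + 30 = 130 (decimal)
Compute 3533 + 130 = 3663
3663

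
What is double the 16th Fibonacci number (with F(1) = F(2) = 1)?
The 16th Fibonacci number (with F(1) = F(2) = 1) = 987
Compute 987 × 2 = 1974
1974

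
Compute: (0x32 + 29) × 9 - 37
Convert 0x32 (hexadecimal) → 3×16 + 2 = 50 (decimal)
Expression in decimal: (50 + 29) × 9 - 37
Parentheses first: 50 + 29 = 79
Multiply: 79 × 9 = 711
Subtract: 711 - 37 = 674
674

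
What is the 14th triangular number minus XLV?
The 14th triangular number = 14×15/2 = 105
Convert XLV (Roman numeral) → 40 + 5 = 45 (decimal)
Compute 105 - 45 = 60
60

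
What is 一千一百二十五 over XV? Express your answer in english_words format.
Convert 一千一百二十五 (Chinese numeral) → 1×1000 + 1×100 + 2×10 + 5 = 1125 (decimal)
Convert XV (Roman numeral) → 10 + 5 = 15 (decimal)
Compute 1125 ÷ 15 = 75
Convert 75 (decimal) → seventy-five (English words)
seventy-five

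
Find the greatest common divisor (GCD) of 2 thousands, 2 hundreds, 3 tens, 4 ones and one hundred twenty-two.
Convert 2 thousands, 2 hundreds, 3 tens, 4 ones (place-value notation) → 2×1000 + 2×100 + 3×10 + 4 = 2234 (decimal)
Convert one hundred twenty-two (English words) → 1×100 + 22 = 122 (decimal)
Compute gcd(2234, 122) = 2
2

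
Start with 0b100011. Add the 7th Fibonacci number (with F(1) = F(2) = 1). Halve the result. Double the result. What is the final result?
Convert 0b100011 (binary) → 32 + 2 + 1 = 35 (decimal)
Start: 35
Convert the 7th Fibonacci number (with F(1) = F(2) = 1) (Fibonacci index) → 1, 1, 2, 3, 5, 8, 13 → 13 (decimal)
35 + 13 = 48
48 ÷ 2 = 24
24 × 2 = 48
48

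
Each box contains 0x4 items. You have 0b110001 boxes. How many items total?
Convert 0x4 (hexadecimal) → 4 (decimal)
Convert 0b110001 (binary) → 32 + 16 + 1 = 49 (decimal)
Compute 4 × 49 = 196
196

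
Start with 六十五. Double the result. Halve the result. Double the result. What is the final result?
Convert 六十五 (Chinese numeral) → 6×10 + 5 = 65 (decimal)
Start: 65
65 × 2 = 130
130 ÷ 2 = 65
65 × 2 = 130
130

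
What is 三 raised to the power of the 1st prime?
Convert 三 (Chinese numeral) → 3 (decimal)
Convert the 1st prime (prime index) → 2 (decimal)
Compute 3 ^ 2 = 9
9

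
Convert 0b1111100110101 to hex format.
Convert 0b1111100110101 (binary) → 4096 + 2048 + 1024 + 512 + 256 + 32 + 16 + 4 + 1 = 7989 (decimal)
Convert 7989 (decimal) → 7989 = 1×4096 + 15×256 + 3×16 + 5 → 0x1F35 (hexadecimal)
0x1F35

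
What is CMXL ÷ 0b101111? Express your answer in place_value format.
Convert CMXL (Roman numeral) → 900 + 40 = 940 (decimal)
Convert 0b101111 (binary) → 32 + 8 + 4 + 2 + 1 = 47 (decimal)
Compute 940 ÷ 47 = 20
Convert 20 (decimal) → 20 = 2×10 → 2 tens (place-value notation)
2 tens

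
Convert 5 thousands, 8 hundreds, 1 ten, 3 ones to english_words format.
Convert 5 thousands, 8 hundreds, 1 ten, 3 ones (place-value notation) → 5×1000 + 8×100 + 1×10 + 3 = 5813 (decimal)
Convert 5813 (decimal) → 5813 = 5×1000 + 8×100 + 13 → five thousand eight hundred thirteen (English words)
five thousand eight hundred thirteen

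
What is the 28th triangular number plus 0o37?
The 28th triangular number = 28×29/2 = 406
Convert 0o37 (octal) → 3×8 + 7 = 31 (decimal)
Compute 406 + 31 = 437
437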